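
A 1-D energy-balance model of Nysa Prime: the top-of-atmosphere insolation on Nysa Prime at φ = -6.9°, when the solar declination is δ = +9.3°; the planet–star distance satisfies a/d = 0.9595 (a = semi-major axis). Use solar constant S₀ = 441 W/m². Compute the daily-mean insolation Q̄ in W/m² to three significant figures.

cos H₀ = −tan(-6.9°) tan(+9.300°) = 0.0198, H₀ = 1.5510 rad.
Bracket: H₀ sin φ sin δ + cos φ cos δ sin H₀ = 1.5510×-0.12014×0.16160 + 0.99276×0.98686×0.99980 = -0.030112 + 0.979519 = 0.949407.
Inverse-square distance factor (a/d)² = 0.9595² = 0.920640.
Q̄ = (S₀/π) × 0.920640 × [bracket] = (441/π) × 0.920640 × 0.949407 = 122.7 W/m².

Q̄ ≈ 123 W/m²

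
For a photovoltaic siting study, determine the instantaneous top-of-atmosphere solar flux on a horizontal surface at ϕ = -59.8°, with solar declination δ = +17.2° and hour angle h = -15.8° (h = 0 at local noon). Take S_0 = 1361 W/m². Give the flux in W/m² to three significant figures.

cos θ_z = sin ϕ sin δ + cos ϕ cos δ cos h = -0.255573 + 0.462369 = 0.206796.
Flux = S_0 · cos θ_z = 1361 × 0.206796 = 281.4 W/m².

281 W/m²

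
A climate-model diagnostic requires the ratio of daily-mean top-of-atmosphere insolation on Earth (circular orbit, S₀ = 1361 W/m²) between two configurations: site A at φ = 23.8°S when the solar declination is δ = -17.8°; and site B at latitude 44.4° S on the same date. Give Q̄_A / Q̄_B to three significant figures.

Q̄_A / Q̄_B ≈ 1.02

— Configuration A (φ=-23.8°):
cos H₀ = −tan(-23.8°) tan(-17.800°) = -0.1416, H₀ = 1.7129 rad.
Bracket: H₀ sin φ sin δ + cos φ cos δ sin H₀ = 1.7129×-0.40355×-0.30570 + 0.91496×0.95213×0.98992 = 0.211312 + 0.862380 = 1.073692.
Q̄ = (S₀/π) × [bracket] = (1361/π) × 1.073692 = 465.14 W/m².
— Configuration B (φ=-44.4°):
cos H₀ = −tan(-44.4°) tan(-17.800°) = -0.3144, H₀ = 1.8906 rad.
Bracket: H₀ sin φ sin δ + cos φ cos δ sin H₀ = 1.8906×-0.69966×-0.30570 + 0.71447×0.95213×0.94929 = 0.404373 + 0.645772 = 1.050145.
Q̄ = (S₀/π) × [bracket] = (1361/π) × 1.050145 = 454.94 W/m².
Ratio Q̄_A / Q̄_B = 465.14 / 454.94 = 1.022.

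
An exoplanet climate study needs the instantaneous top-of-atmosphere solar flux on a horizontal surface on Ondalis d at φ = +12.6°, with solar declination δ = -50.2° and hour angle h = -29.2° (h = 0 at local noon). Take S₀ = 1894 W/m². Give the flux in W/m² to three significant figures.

cos θ_z = sin φ sin δ + cos φ cos δ cos h = -0.167596 + 0.545309 = 0.377713.
Flux = S₀ · cos θ_z = 1894 × 0.377713 = 715.4 W/m².

715 W/m²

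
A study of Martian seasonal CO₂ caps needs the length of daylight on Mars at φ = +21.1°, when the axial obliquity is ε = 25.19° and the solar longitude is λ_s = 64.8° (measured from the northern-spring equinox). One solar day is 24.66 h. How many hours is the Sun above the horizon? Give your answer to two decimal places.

13.60 h

Solar declination: sin δ = sin ε · sin λ_s = sin 25.19° × sin 64.8° = 0.38511, so δ = +22.651°.
cos H₀ = −tan φ · tan δ = −tan(+21.1°) × tan(+22.651°) = -0.1610, so H₀ = 1.7325 rad = 99.27°.
Daylight = 2H₀/(2π) × 24.66 h = (1.7325/π) × 24.66 = 13.60 h.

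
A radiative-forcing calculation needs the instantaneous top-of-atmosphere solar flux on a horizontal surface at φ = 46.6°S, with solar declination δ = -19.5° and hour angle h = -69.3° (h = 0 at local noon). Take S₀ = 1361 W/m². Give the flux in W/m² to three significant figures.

642 W/m²

cos θ_z = sin φ sin δ + cos φ cos δ cos h = 0.242536 + 0.228938 = 0.471474.
Flux = S₀ · cos θ_z = 1361 × 0.471474 = 641.7 W/m².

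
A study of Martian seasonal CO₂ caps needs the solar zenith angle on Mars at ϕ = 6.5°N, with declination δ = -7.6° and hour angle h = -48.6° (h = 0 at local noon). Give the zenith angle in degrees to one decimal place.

cos θ_z = sin ϕ sin δ + cos ϕ cos δ cos h = -0.014972 + 0.651289 = 0.636317.
θ_z = arccos(0.636317) = 50.5°.

θ_z = 50.5°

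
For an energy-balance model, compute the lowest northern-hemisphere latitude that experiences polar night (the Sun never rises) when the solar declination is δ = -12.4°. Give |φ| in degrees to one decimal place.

|φ| = 77.6°

Polar night requires cos H₀ = −tan φ tan δ ≥ 1, i.e. tan φ tan δ ≤ −1.
The boundary is |tan φ| · |tan δ| = 1, so |φ| = 90° − |δ| = 90° − 12.4° = 77.6° in the northern hemisphere.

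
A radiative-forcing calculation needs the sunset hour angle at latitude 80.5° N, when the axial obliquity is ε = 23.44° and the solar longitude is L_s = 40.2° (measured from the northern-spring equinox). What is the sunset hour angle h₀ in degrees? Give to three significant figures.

h₀ = 180°

Solar declination: sin δ = sin ε · sin L_s = sin 23.44° × sin 40.2° = 0.25676, so δ = +14.878°.
Sunrise equation: cos h₀ = −tan ϕ · tan δ = -1.5875 ≤ −1, so the Sun never sets (polar day) and h₀ = π.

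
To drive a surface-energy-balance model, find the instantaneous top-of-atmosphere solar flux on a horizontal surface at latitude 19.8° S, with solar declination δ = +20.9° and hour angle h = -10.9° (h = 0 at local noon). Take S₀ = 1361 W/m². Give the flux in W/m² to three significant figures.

1.01e+03 W/m²

cos θ_z = sin φ sin δ + cos φ cos δ cos h = -0.120841 + 0.863117 = 0.742276.
Flux = S₀ · cos θ_z = 1361 × 0.742276 = 1010 W/m².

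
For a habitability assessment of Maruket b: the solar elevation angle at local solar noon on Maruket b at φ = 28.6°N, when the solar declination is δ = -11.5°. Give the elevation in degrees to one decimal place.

49.9°

At local noon the hour angle is zero, so the zenith angle equals |φ − δ| = |+28.6° − (-11.500°)| = 40.100°.
Elevation = 90° − 40.100° = 49.9°.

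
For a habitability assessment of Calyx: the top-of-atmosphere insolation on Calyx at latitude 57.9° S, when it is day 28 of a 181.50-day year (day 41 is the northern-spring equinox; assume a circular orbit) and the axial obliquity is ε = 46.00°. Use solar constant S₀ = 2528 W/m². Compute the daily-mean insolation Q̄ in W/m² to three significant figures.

Solar longitude: λ_s = 360° × (28 − 41)/181.50 = -25.785°, i.e. -25.785° + 360° = 334.215°.
sin δ = sin 46.00° × sin 334.215° = -0.31291, so δ = -18.235°.
cos H₀ = −tan(-57.9°) tan(-18.235°) = -0.5252, H₀ = 2.1237 rad.
Bracket: H₀ sin φ sin δ + cos φ cos δ sin H₀ = 2.1237×-0.84712×-0.31291 + 0.53140×0.94978×0.85098 = 0.562934 + 0.429501 = 0.992435.
Q̄ = (S₀/π) × [bracket] = (2528/π) × 0.992435 = 798.6 W/m².

Q̄ ≈ 799 W/m²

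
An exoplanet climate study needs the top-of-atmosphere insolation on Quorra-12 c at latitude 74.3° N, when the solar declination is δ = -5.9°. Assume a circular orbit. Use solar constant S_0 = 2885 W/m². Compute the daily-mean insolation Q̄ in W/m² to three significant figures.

cos h₀ = −tan(+74.3°) tan(-5.900°) = 0.3676, h₀ = 1.1943 rad.
Bracket: h₀ sin ϕ sin δ + cos ϕ cos δ sin h₀ = 1.1943×0.96269×-0.10279 + 0.27060×0.99470×0.92997 = -0.118182 + 0.250316 = 0.132134.
Q̄ = (S_0/π) × [bracket] = (2885/π) × 0.132134 = 121.3 W/m².

Q̄ ≈ 121 W/m²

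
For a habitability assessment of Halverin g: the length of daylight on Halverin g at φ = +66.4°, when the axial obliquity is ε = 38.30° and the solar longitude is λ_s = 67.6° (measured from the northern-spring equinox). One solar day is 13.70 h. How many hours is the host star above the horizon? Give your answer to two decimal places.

Solar declination: sin δ = sin ε · sin λ_s = sin 38.30° × sin 67.6° = 0.57301, so δ = +34.961°.
Sunrise equation: cos H₀ = −tan φ · tan δ = -1.6004 ≤ −1, so the host star never sets (polar day) and H₀ = π.
Daylight = 2H₀/(2π) × 13.70 h = (3.1416/π) × 13.70 = 13.70 h.

13.70 h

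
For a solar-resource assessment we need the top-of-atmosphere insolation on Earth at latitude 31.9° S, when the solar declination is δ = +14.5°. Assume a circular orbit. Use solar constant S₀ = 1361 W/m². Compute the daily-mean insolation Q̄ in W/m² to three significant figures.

Q̄ ≈ 271 W/m²

cos H₀ = −tan(-31.9°) tan(+14.500°) = 0.1610, H₀ = 1.4091 rad.
Bracket: H₀ sin φ sin δ + cos φ cos δ sin H₀ = 1.4091×-0.52844×0.25038 + 0.84897×0.96815×0.98696 = -0.186439 + 0.811212 = 0.624773.
Q̄ = (S₀/π) × [bracket] = (1361/π) × 0.624773 = 270.7 W/m².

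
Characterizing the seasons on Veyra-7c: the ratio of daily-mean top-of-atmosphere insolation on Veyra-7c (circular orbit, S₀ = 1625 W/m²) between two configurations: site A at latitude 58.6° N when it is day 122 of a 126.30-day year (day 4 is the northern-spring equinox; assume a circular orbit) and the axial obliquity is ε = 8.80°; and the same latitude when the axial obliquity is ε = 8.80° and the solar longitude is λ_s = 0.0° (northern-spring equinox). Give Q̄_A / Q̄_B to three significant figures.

— Configuration A (φ=+58.6°):
Solar longitude: λ_s = 360° × (122 − 4)/126.30 = 336.342°.
sin δ = sin 8.80° × sin 336.342° = -0.06139, so δ = -3.520°.
cos H₀ = −tan(+58.6°) tan(-3.520°) = 0.1008, H₀ = 1.4699 rad.
Bracket: H₀ sin φ sin δ + cos φ cos δ sin H₀ = 1.4699×0.85355×-0.06139 + 0.52101×0.99811×0.99491 = -0.077022 + 0.517378 = 0.440356.
Q̄ = (S₀/π) × [bracket] = (1625/π) × 0.440356 = 227.78 W/m².
— Configuration B (φ=+58.6°):
Solar declination: sin δ = sin ε · sin λ_s = sin 8.80° × sin 0.0° = 0.00000, so δ = +0.000°.
cos H₀ = −tan(+58.6°) tan(+0.000°) = -0.0000, H₀ = 1.5708 rad.
Bracket: H₀ sin φ sin δ + cos φ cos δ sin H₀ = 1.5708×0.85355×0.00000 + 0.52101×1.00000×1.00000 = 0.000000 + 0.521010 = 0.521010.
Q̄ = (S₀/π) × [bracket] = (1625/π) × 0.521010 = 269.49 W/m².
Ratio Q̄_A / Q̄_B = 227.78 / 269.49 = 0.8452.

Q̄_A / Q̄_B ≈ 0.845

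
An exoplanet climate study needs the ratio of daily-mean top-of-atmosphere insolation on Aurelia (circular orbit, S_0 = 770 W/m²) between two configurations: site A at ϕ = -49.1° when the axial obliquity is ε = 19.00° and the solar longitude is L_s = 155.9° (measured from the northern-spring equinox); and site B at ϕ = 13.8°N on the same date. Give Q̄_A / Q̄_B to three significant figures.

— Configuration A (ϕ=-49.1°):
Solar declination: sin δ = sin ε · sin L_s = sin 19.00° × sin 155.9° = 0.13294, so δ = +7.639°.
cos h₀ = −tan(-49.1°) tan(+7.639°) = 0.1548, h₀ = 1.4153 rad.
Bracket: h₀ sin ϕ sin δ + cos ϕ cos δ sin h₀ = 1.4153×-0.75585×0.13294 + 0.65474×0.99112×0.98794 = -0.142213 + 0.641100 = 0.498887.
Q̄ = (S_0/π) × [bracket] = (770/π) × 0.498887 = 122.28 W/m².
— Configuration B (ϕ=+13.8°):
cos h₀ = −tan(+13.8°) tan(+7.639°) = -0.0329, h₀ = 1.6037 rad.
Bracket: h₀ sin ϕ sin δ + cos ϕ cos δ sin h₀ = 1.6037×0.23853×0.13294 + 0.97113×0.99112×0.99946 = 0.050854 + 0.961987 = 1.012841.
Q̄ = (S_0/π) × [bracket] = (770/π) × 1.012841 = 248.25 W/m².
Ratio Q̄_A / Q̄_B = 122.28 / 248.25 = 0.4926.

Q̄_A / Q̄_B ≈ 0.493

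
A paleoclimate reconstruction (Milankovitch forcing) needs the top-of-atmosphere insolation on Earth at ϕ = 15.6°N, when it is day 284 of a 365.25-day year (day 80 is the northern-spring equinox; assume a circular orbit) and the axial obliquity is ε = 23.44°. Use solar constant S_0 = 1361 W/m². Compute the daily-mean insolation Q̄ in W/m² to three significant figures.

Solar longitude: L_s = 360° × (284 − 80)/365.25 = 201.068°.
sin δ = sin 23.44° × sin 201.068° = -0.14299, so δ = -8.221°.
cos h₀ = −tan(+15.6°) tan(-8.221°) = 0.0403, h₀ = 1.5304 rad.
Bracket: h₀ sin ϕ sin δ + cos ϕ cos δ sin h₀ = 1.5304×0.26892×-0.14299 + 0.96316×0.98972×0.99919 = -0.058848 + 0.952487 = 0.893639.
Q̄ = (S_0/π) × [bracket] = (1361/π) × 0.893639 = 387.1 W/m².

Q̄ ≈ 387 W/m²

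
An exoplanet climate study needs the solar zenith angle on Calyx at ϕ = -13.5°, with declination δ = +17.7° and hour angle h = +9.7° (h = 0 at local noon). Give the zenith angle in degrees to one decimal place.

θ_z = 32.6°

cos θ_z = sin ϕ sin δ + cos ϕ cos δ cos h = -0.070975 + 0.913096 = 0.842121.
θ_z = arccos(0.842121) = 32.6°.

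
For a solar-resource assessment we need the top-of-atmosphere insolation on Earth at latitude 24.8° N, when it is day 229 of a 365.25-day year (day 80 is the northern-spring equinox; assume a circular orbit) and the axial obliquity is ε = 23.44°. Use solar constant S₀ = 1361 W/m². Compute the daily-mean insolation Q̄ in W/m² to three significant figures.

Solar longitude: λ_s = 360° × (229 − 80)/365.25 = 146.858°.
sin δ = sin 23.44° × sin 146.858° = 0.21748, so δ = +12.561°.
cos H₀ = −tan(+24.8°) tan(+12.561°) = -0.1030, H₀ = 1.6739 rad.
Bracket: H₀ sin φ sin δ + cos φ cos δ sin H₀ = 1.6739×0.41945×0.21748 + 0.90778×0.97607×0.99469 = 0.152696 + 0.881352 = 1.034048.
Q̄ = (S₀/π) × [bracket] = (1361/π) × 1.034048 = 448.0 W/m².

Q̄ ≈ 448 W/m²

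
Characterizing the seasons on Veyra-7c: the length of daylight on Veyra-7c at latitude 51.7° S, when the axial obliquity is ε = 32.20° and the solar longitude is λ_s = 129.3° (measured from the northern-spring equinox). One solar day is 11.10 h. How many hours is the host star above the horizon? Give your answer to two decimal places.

3.39 h

Solar declination: sin δ = sin ε · sin λ_s = sin 32.20° × sin 129.3° = 0.41236, so δ = +24.353°.
cos H₀ = −tan φ · tan δ = −tan(-51.7°) × tan(+24.353°) = 0.5731, so H₀ = 0.9605 rad = 55.03°.
Daylight = 2H₀/(2π) × 11.10 h = (0.9605/π) × 11.10 = 3.39 h.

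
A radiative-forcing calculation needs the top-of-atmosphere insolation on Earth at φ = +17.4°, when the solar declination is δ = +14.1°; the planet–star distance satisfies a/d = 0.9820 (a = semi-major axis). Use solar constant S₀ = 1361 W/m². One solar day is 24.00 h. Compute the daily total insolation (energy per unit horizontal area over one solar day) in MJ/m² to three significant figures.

cos H₀ = −tan(+17.4°) tan(+14.100°) = -0.0787, H₀ = 1.6496 rad.
Bracket: H₀ sin φ sin δ + cos φ cos δ sin H₀ = 1.6496×0.29904×0.24362 + 0.95424×0.96987×0.99690 = 0.120177 + 0.922620 = 1.042797.
Inverse-square distance factor (a/d)² = 0.9820² = 0.964324.
Q̄ = (S₀/π) × 0.964324 × [bracket] = (1361/π) × 0.964324 × 1.042797 = 435.64 W/m².
Daily total = Q̄ × 24.00 h × 3600 s/h = 435.64 × 24.00 × 3600 / 10⁶ = 37.64 MJ/m².

37.6 MJ/m²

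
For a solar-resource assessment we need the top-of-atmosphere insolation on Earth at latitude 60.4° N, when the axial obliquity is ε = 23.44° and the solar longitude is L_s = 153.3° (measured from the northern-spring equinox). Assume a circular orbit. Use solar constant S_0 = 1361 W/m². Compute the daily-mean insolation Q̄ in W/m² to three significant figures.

Solar declination: sin δ = sin ε · sin L_s = sin 23.44° × sin 153.3° = 0.17873, so δ = +10.296°.
cos h₀ = −tan(+60.4°) tan(+10.296°) = -0.3198, h₀ = 1.8963 rad.
Bracket: h₀ sin ϕ sin δ + cos ϕ cos δ sin h₀ = 1.8963×0.86949×0.17873 + 0.49394×0.98390×0.94749 = 0.294693 + 0.460468 = 0.755161.
Q̄ = (S_0/π) × [bracket] = (1361/π) × 0.755161 = 327.2 W/m².

Q̄ ≈ 327 W/m²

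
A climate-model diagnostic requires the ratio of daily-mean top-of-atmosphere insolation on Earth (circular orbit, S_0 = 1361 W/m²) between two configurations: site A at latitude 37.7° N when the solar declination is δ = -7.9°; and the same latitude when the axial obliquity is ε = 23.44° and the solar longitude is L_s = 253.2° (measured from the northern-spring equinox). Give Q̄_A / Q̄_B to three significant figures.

— Configuration A (ϕ=+37.7°):
cos h₀ = −tan(+37.7°) tan(-7.900°) = 0.1072, h₀ = 1.4633 rad.
Bracket: h₀ sin ϕ sin δ + cos ϕ cos δ sin h₀ = 1.4633×0.61153×-0.13744 + 0.79122×0.99051×0.99423 = -0.122988 + 0.779189 = 0.656201.
Q̄ = (S_0/π) × [bracket] = (1361/π) × 0.656201 = 284.28 W/m².
— Configuration B (ϕ=+37.7°):
Solar declination: sin δ = sin ε · sin L_s = sin 23.44° × sin 253.2° = -0.38081, so δ = -22.384°.
cos h₀ = −tan(+37.7°) tan(-22.384°) = 0.3183, h₀ = 1.2469 rad.
Bracket: h₀ sin ϕ sin δ + cos ϕ cos δ sin h₀ = 1.2469×0.61153×-0.38081 + 0.79122×0.92465×0.94799 = -0.290374 + 0.693551 = 0.403177.
Q̄ = (S_0/π) × [bracket] = (1361/π) × 0.403177 = 174.66 W/m².
Ratio Q̄_A / Q̄_B = 284.28 / 174.66 = 1.628.

Q̄_A / Q̄_B ≈ 1.63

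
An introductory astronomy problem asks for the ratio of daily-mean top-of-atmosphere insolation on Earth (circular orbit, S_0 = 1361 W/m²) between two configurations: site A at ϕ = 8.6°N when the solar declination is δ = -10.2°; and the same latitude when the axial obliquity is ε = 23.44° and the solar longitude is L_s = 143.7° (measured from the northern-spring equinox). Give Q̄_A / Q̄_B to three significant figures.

— Configuration A (ϕ=+8.6°):
cos h₀ = −tan(+8.6°) tan(-10.200°) = 0.0272, h₀ = 1.5436 rad.
Bracket: h₀ sin ϕ sin δ + cos ϕ cos δ sin h₀ = 1.5436×0.14954×-0.17708 + 0.98876×0.98420×0.99963 = -0.040875 + 0.972778 = 0.931903.
Q̄ = (S_0/π) × [bracket] = (1361/π) × 0.931903 = 403.72 W/m².
— Configuration B (ϕ=+8.6°):
Solar declination: sin δ = sin ε · sin L_s = sin 23.44° × sin 143.7° = 0.23550, so δ = +13.621°.
cos h₀ = −tan(+8.6°) tan(+13.621°) = -0.0366, h₀ = 1.6075 rad.
Bracket: h₀ sin ϕ sin δ + cos ϕ cos δ sin h₀ = 1.6075×0.14954×0.23550 + 0.98876×0.97188×0.99933 = 0.056611 + 0.960312 = 1.016923.
Q̄ = (S_0/π) × [bracket] = (1361/π) × 1.016923 = 440.55 W/m².
Ratio Q̄_A / Q̄_B = 403.72 / 440.55 = 0.9164.

Q̄_A / Q̄_B ≈ 0.916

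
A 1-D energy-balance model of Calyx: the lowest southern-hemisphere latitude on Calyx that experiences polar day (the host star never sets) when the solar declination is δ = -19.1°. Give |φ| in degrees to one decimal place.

|φ| = 70.9°

Polar day requires cos H₀ = −tan φ tan δ ≤ −1, i.e. tan φ tan δ ≥ 1.
The boundary is |tan φ| · |tan δ| = 1, so |φ| = 90° − |δ| = 90° − 19.1° = 70.9° in the southern hemisphere.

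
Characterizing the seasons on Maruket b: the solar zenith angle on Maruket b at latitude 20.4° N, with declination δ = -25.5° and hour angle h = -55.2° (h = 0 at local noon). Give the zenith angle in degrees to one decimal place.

cos θ_z = sin φ sin δ + cos φ cos δ cos h = -0.150064 + 0.482811 = 0.332747.
θ_z = arccos(0.332747) = 70.6°.

θ_z = 70.6°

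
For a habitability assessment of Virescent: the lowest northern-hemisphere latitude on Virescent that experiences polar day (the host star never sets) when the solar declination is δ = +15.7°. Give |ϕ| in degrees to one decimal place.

Polar day requires cos h₀ = −tan ϕ tan δ ≤ −1, i.e. tan ϕ tan δ ≥ 1.
The boundary is |tan ϕ| · |tan δ| = 1, so |ϕ| = 90° − |δ| = 90° − 15.7° = 74.3° in the northern hemisphere.

|ϕ| = 74.3°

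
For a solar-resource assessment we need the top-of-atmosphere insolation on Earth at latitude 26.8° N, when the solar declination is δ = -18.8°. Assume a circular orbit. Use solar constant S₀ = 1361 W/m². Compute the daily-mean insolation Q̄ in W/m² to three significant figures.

cos H₀ = −tan(+26.8°) tan(-18.800°) = 0.1720, H₀ = 1.3980 rad.
Bracket: H₀ sin φ sin δ + cos φ cos δ sin H₀ = 1.3980×0.45088×-0.32227 + 0.89259×0.94665×0.98510 = -0.203137 + 0.832380 = 0.629243.
Q̄ = (S₀/π) × [bracket] = (1361/π) × 0.629243 = 272.6 W/m².

Q̄ ≈ 273 W/m²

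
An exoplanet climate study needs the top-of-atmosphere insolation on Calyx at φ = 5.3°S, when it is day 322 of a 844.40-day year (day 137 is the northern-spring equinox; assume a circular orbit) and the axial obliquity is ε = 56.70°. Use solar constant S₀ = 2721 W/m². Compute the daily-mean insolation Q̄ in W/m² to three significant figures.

Q̄ ≈ 395 W/m²

Solar longitude: λ_s = 360° × (322 − 137)/844.40 = 78.873°.
sin δ = sin 56.70° × sin 78.873° = 0.82009, so δ = +55.094°.
cos H₀ = −tan(-5.3°) tan(+55.094°) = 0.1330, H₀ = 1.4375 rad.
Bracket: H₀ sin φ sin δ + cos φ cos δ sin H₀ = 1.4375×-0.09237×0.82009 + 0.99572×0.57223×0.99112 = -0.108893 + 0.564721 = 0.455828.
Q̄ = (S₀/π) × [bracket] = (2721/π) × 0.455828 = 394.8 W/m².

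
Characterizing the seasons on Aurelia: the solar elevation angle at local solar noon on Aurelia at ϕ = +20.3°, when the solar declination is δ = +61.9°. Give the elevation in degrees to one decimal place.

48.4°

At local noon the hour angle is zero, so the zenith angle equals |ϕ − δ| = |+20.3° − (+61.900°)| = 41.600°.
Elevation = 90° − 41.600° = 48.4°.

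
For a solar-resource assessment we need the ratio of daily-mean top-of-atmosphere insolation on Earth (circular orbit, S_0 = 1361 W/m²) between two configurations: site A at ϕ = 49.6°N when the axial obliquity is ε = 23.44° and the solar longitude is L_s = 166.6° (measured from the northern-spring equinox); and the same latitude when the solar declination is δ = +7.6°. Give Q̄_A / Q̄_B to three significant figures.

Q̄_A / Q̄_B ≈ 0.939

— Configuration A (ϕ=+49.6°):
Solar declination: sin δ = sin ε · sin L_s = sin 23.44° × sin 166.6° = 0.09219, so δ = +5.289°.
cos h₀ = −tan(+49.6°) tan(+5.289°) = -0.1088, h₀ = 1.6798 rad.
Bracket: h₀ sin ϕ sin δ + cos ϕ cos δ sin h₀ = 1.6798×0.76154×0.09219 + 0.64812×0.99574×0.99407 = 0.117933 + 0.641532 = 0.759465.
Q̄ = (S_0/π) × [bracket] = (1361/π) × 0.759465 = 329.02 W/m².
— Configuration B (ϕ=+49.6°):
cos h₀ = −tan(+49.6°) tan(+7.600°) = -0.1568, h₀ = 1.7282 rad.
Bracket: h₀ sin ϕ sin δ + cos ϕ cos δ sin h₀ = 1.7282×0.76154×0.13226 + 0.64812×0.99122×0.98763 = 0.174067 + 0.634483 = 0.808550.
Q̄ = (S_0/π) × [bracket] = (1361/π) × 0.808550 = 350.28 W/m².
Ratio Q̄_A / Q̄_B = 329.02 / 350.28 = 0.9393.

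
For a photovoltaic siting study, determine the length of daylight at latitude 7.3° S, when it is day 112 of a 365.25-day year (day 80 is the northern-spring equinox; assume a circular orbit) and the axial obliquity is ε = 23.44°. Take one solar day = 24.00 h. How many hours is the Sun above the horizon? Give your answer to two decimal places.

11.79 h

Solar longitude: L_s = 360° × (112 − 80)/365.25 = 31.540°.
sin δ = sin 23.44° × sin 31.540° = 0.20808, so δ = +12.010°.
cos h₀ = −tan ϕ · tan δ = −tan(-7.3°) × tan(+12.010°) = 0.0273, so h₀ = 1.5435 rad = 88.44°.
Daylight = 2h₀/(2π) × 24.00 h = (1.5435/π) × 24.00 = 11.79 h.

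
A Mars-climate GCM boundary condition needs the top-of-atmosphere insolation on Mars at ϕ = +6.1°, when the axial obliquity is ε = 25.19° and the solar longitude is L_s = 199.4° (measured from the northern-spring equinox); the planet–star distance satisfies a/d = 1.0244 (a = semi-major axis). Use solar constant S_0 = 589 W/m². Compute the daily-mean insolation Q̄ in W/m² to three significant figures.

Solar declination: sin δ = sin ε · sin L_s = sin 25.19° × sin 199.4° = -0.14137, so δ = -8.127°.
cos h₀ = −tan(+6.1°) tan(-8.127°) = 0.0153, h₀ = 1.5555 rad.
Bracket: h₀ sin ϕ sin δ + cos ϕ cos δ sin h₀ = 1.5555×0.10626×-0.14137 + 0.99434×0.98996×0.99988 = -0.023367 + 0.984239 = 0.960872.
Inverse-square distance factor (a/d)² = 1.0244² = 1.049395.
Q̄ = (S_0/π) × 1.049395 × [bracket] = (589/π) × 1.049395 × 0.960872 = 189.0 W/m².

Q̄ ≈ 189 W/m²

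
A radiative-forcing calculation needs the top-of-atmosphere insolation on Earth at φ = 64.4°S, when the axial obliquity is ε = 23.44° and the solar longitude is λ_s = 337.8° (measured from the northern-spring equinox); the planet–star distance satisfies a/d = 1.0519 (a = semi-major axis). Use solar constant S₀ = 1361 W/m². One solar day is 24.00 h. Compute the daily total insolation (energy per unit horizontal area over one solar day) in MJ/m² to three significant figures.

Solar declination: sin δ = sin ε · sin λ_s = sin 23.44° × sin 337.8° = -0.15030, so δ = -8.644°.
cos H₀ = −tan(-64.4°) tan(-8.644°) = -0.3173, H₀ = 1.8937 rad.
Bracket: H₀ sin φ sin δ + cos φ cos δ sin H₀ = 1.8937×-0.90183×-0.15030 + 0.43209×0.98864×0.94832 = 0.256682 + 0.405105 = 0.661787.
Inverse-square distance factor (a/d)² = 1.0519² = 1.106494.
Q̄ = (S₀/π) × 1.106494 × [bracket] = (1361/π) × 1.106494 × 0.661787 = 317.23 W/m².
Daily total = Q̄ × 24.00 h × 3600 s/h = 317.23 × 24.00 × 3600 / 10⁶ = 27.41 MJ/m².

27.4 MJ/m²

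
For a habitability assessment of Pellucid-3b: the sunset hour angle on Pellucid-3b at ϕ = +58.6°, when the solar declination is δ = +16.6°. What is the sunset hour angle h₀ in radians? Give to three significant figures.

cos h₀ = −tan ϕ · tan δ = −tan(+58.6°) × tan(+16.600°) = -0.4884, so h₀ = 2.0810 rad = 119.23°.

h₀ = 2.08 rad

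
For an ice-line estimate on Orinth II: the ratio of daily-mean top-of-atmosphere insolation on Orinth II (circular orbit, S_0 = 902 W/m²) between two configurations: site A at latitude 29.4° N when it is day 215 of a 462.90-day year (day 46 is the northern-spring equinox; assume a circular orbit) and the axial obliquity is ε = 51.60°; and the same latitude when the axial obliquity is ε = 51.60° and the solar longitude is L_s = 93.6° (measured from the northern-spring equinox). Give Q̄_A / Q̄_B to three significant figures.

Q̄_A / Q̄_B ≈ 0.945

— Configuration A (ϕ=+29.4°):
Solar longitude: L_s = 360° × (215 − 46)/462.90 = 131.432°.
sin δ = sin 51.60° × sin 131.432° = 0.58757, so δ = +35.984°.
cos h₀ = −tan(+29.4°) tan(+35.984°) = -0.4092, h₀ = 1.9923 rad.
Bracket: h₀ sin ϕ sin δ + cos ϕ cos δ sin h₀ = 1.9923×0.49090×0.58757 + 0.87121×0.80918×0.91247 = 0.574655 + 0.643260 = 1.217915.
Q̄ = (S_0/π) × [bracket] = (902/π) × 1.217915 = 349.68 W/m².
— Configuration B (ϕ=+29.4°):
Solar declination: sin δ = sin ε · sin L_s = sin 51.60° × sin 93.6° = 0.78215, so δ = +51.458°.
cos h₀ = −tan(+29.4°) tan(+51.458°) = -0.7073, h₀ = 2.3565 rad.
Bracket: h₀ sin ϕ sin δ + cos ϕ cos δ sin h₀ = 2.3565×0.49090×0.78215 + 0.87121×0.62309×0.70691 = 0.904796 + 0.383741 = 1.288537.
Q̄ = (S_0/π) × [bracket] = (902/π) × 1.288537 = 369.96 W/m².
Ratio Q̄_A / Q̄_B = 349.68 / 369.96 = 0.9452.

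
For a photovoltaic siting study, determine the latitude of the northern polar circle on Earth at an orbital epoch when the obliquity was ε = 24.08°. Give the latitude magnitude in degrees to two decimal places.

65.92°

The polar circle is the lowest latitude that experiences at least one full rotation of continuous daylight at the northern-summer solstice; it lies at |φ| = 90° − ε = 90° − 24.08° = 65.92°.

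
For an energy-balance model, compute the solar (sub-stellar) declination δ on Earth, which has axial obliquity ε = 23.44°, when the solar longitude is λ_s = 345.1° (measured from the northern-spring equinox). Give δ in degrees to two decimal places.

δ = -5.87°

sin δ = sin ε · sin λ_s = sin 23.44° × sin 345.1° = -0.102284.
δ = arcsin(-0.102284) = -5.87°.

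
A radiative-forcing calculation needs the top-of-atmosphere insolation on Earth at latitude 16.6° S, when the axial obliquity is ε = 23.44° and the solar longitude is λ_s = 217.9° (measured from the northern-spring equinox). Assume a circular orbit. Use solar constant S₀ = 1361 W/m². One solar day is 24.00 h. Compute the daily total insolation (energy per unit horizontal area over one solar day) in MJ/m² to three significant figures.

Solar declination: sin δ = sin ε · sin λ_s = sin 23.44° × sin 217.9° = -0.24436, so δ = -14.144°.
cos H₀ = −tan(-16.6°) tan(-14.144°) = -0.0751, H₀ = 1.6460 rad.
Bracket: H₀ sin φ sin δ + cos φ cos δ sin H₀ = 1.6460×-0.28569×-0.24436 + 0.95832×0.96969×0.99717 = 0.114909 + 0.926643 = 1.041552.
Q̄ = (S₀/π) × [bracket] = (1361/π) × 1.041552 = 451.22 W/m².
Daily total = Q̄ × 24.00 h × 3600 s/h = 451.22 × 24.00 × 3600 / 10⁶ = 38.99 MJ/m².

39.0 MJ/m²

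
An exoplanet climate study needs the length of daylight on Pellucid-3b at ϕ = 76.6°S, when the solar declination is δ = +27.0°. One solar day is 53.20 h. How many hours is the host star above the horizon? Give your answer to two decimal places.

cos h₀ = −tan ϕ · tan δ = 2.1388 ≥ 1, so the host star never rises (polar night) and h₀ = 0.
Daylight = 2h₀/(2π) × 53.20 h = (0.0000/π) × 53.20 = 0.00 h.

0.00 h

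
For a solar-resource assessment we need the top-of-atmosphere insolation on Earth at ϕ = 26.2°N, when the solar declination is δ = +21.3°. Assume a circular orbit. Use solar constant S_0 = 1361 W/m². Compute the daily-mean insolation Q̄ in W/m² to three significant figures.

Q̄ ≈ 478 W/m²

cos h₀ = −tan(+26.2°) tan(+21.300°) = -0.1918, h₀ = 1.7638 rad.
Bracket: h₀ sin ϕ sin δ + cos ϕ cos δ sin h₀ = 1.7638×0.44151×0.36325 + 0.89726×0.93169×0.98142 = 0.282876 + 0.820436 = 1.103312.
Q̄ = (S_0/π) × [bracket] = (1361/π) × 1.103312 = 478.0 W/m².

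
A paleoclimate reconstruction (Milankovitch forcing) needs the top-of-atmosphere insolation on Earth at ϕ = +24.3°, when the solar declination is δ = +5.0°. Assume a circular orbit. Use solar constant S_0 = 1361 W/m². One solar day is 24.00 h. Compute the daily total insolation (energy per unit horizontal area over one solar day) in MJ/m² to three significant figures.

36.1 MJ/m²

cos h₀ = −tan(+24.3°) tan(+5.000°) = -0.0395, h₀ = 1.6103 rad.
Bracket: h₀ sin ϕ sin δ + cos ϕ cos δ sin h₀ = 1.6103×0.41151×0.08716 + 0.91140×0.99619×0.99922 = 0.057757 + 0.907219 = 0.964976.
Q̄ = (S_0/π) × [bracket] = (1361/π) × 0.964976 = 418.05 W/m².
Daily total = Q̄ × 24.00 h × 3600 s/h = 418.05 × 24.00 × 3600 / 10⁶ = 36.12 MJ/m².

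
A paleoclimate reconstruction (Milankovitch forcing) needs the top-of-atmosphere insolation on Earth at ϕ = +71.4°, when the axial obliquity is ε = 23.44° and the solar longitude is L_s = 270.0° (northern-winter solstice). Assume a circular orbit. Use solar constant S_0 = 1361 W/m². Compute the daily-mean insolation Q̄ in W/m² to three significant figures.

Solar declination: sin δ = sin ε · sin L_s = sin 23.44° × sin 270.0° = -0.39779, so δ = -23.440°.
cos h₀ = −tan(+71.4°) tan(-23.440°) = 1.2883 ≥ 1 ⇒ polar night, h₀ = 0 and Q̄ = 0.

Q̄ ≈ 0.00 W/m²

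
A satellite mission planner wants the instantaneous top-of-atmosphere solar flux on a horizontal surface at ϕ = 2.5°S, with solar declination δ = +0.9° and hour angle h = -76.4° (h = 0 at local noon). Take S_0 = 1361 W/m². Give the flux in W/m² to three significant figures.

319 W/m²

cos θ_z = sin ϕ sin δ + cos ϕ cos δ cos h = -0.000685 + 0.234889 = 0.234204.
Flux = S_0 · cos θ_z = 1361 × 0.234204 = 318.8 W/m².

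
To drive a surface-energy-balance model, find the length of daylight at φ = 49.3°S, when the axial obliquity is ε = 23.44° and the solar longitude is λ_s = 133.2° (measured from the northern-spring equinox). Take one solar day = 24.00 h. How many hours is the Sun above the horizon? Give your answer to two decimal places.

9.25 h

Solar declination: sin δ = sin ε · sin λ_s = sin 23.44° × sin 133.2° = 0.28998, so δ = +16.856°.
cos H₀ = −tan φ · tan δ = −tan(-49.3°) × tan(+16.856°) = 0.3523, so H₀ = 1.2108 rad = 69.37°.
Daylight = 2H₀/(2π) × 24.00 h = (1.2108/π) × 24.00 = 9.25 h.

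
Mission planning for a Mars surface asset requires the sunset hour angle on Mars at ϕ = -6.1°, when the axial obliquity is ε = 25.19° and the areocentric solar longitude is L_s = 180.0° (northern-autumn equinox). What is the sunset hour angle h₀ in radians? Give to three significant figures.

h₀ = 1.57 rad

sin δ = sin 25.19° × sin 180.0° = 0.00000, so δ = +0.000°.
cos h₀ = −tan ϕ · tan δ = −tan(-6.1°) × tan(+0.000°) = 0.0000, so h₀ = 1.5708 rad = 90.00°.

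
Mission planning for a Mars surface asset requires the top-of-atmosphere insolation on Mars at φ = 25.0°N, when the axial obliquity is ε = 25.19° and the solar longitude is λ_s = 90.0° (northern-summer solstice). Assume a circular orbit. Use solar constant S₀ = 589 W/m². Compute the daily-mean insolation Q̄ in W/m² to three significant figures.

Q̄ ≈ 210 W/m²

Solar declination: sin δ = sin ε · sin λ_s = sin 25.19° × sin 90.0° = 0.42562, so δ = +25.190°.
cos H₀ = −tan(+25.0°) tan(+25.190°) = -0.2193, H₀ = 1.7919 rad.
Bracket: H₀ sin φ sin δ + cos φ cos δ sin H₀ = 1.7919×0.42262×0.42562 + 0.90631×0.90490×0.97565 = 0.322319 + 0.800150 = 1.122469.
Q̄ = (S₀/π) × [bracket] = (589/π) × 1.122469 = 210.4 W/m².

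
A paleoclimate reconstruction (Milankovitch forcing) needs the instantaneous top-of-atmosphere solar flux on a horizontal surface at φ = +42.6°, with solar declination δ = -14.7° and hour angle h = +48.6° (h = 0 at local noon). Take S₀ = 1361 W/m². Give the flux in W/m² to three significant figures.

cos θ_z = sin φ sin δ + cos φ cos δ cos h = -0.171763 + 0.470856 = 0.299093.
Flux = S₀ · cos θ_z = 1361 × 0.299093 = 407.1 W/m².

407 W/m²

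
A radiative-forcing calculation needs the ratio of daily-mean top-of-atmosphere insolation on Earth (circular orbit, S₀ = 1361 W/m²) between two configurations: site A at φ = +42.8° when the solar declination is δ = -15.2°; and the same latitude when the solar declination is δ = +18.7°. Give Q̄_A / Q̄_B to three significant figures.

— Configuration A (φ=+42.8°):
cos H₀ = −tan(+42.8°) tan(-15.200°) = 0.2516, H₀ = 1.3165 rad.
Bracket: H₀ sin φ sin δ + cos φ cos δ sin H₀ = 1.3165×0.67944×-0.26219 + 0.73373×0.96502×0.96783 = -0.234524 + 0.685286 = 0.450762.
Q̄ = (S₀/π) × [bracket] = (1361/π) × 0.450762 = 195.28 W/m².
— Configuration B (φ=+42.8°):
cos H₀ = −tan(+42.8°) tan(+18.700°) = -0.3134, H₀ = 1.8896 rad.
Bracket: H₀ sin φ sin δ + cos φ cos δ sin H₀ = 1.8896×0.67944×0.32061 + 0.73373×0.94721×0.94961 = 0.411622 + 0.659976 = 1.071598.
Q̄ = (S₀/π) × [bracket] = (1361/π) × 1.071598 = 464.24 W/m².
Ratio Q̄_A / Q̄_B = 195.28 / 464.24 = 0.4206.

Q̄_A / Q̄_B ≈ 0.421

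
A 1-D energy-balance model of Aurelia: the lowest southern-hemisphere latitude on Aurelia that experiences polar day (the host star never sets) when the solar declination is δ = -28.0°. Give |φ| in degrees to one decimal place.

|φ| = 62.0°

Polar day requires cos H₀ = −tan φ tan δ ≤ −1, i.e. tan φ tan δ ≥ 1.
The boundary is |tan φ| · |tan δ| = 1, so |φ| = 90° − |δ| = 90° − 28.0° = 62.0° in the southern hemisphere.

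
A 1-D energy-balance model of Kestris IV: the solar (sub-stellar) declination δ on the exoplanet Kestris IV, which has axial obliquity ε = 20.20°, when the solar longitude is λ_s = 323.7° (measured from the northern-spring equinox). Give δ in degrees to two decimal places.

sin δ = sin ε · sin λ_s = sin 20.20° × sin 323.7° = -0.204421.
δ = arcsin(-0.204421) = -11.80°.

δ = -11.80°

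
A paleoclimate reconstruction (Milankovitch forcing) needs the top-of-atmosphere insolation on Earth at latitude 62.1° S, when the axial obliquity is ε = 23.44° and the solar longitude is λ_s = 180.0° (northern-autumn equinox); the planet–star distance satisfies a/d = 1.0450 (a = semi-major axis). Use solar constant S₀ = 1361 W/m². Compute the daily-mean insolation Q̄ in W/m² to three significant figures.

Q̄ ≈ 221 W/m²

Solar declination: sin δ = sin ε · sin λ_s = sin 23.44° × sin 180.0° = 0.00000, so δ = +0.000°.
cos H₀ = −tan(-62.1°) tan(+0.000°) = 0.0000, H₀ = 1.5708 rad.
Bracket: H₀ sin φ sin δ + cos φ cos δ sin H₀ = 1.5708×-0.88377×0.00000 + 0.46793×1.00000×1.00000 = -0.000000 + 0.467930 = 0.467930.
Inverse-square distance factor (a/d)² = 1.0450² = 1.092025.
Q̄ = (S₀/π) × 1.092025 × [bracket] = (1361/π) × 1.092025 × 0.467930 = 221.4 W/m².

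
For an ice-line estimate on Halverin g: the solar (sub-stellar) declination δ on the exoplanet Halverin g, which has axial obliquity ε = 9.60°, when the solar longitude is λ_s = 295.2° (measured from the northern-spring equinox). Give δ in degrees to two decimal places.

δ = -8.68°

sin δ = sin ε · sin λ_s = sin 9.60° × sin 295.2° = -0.150897.
δ = arcsin(-0.150897) = -8.68°.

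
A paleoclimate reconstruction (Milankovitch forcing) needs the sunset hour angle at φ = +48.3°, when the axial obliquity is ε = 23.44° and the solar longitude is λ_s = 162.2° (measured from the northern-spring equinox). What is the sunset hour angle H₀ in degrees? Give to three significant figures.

H₀ = 97.9°

Solar declination: sin δ = sin ε · sin λ_s = sin 23.44° × sin 162.2° = 0.12160, so δ = +6.985°.
cos H₀ = −tan φ · tan δ = −tan(+48.3°) × tan(+6.985°) = -0.1375, so H₀ = 1.7087 rad = 97.90°.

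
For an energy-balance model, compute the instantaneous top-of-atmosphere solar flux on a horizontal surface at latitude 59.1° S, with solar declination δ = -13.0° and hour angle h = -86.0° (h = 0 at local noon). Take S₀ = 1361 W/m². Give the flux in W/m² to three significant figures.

cos θ_z = sin φ sin δ + cos φ cos δ cos h = 0.193023 + 0.034905 = 0.227928.
Flux = S₀ · cos θ_z = 1361 × 0.227928 = 310.2 W/m².

310 W/m²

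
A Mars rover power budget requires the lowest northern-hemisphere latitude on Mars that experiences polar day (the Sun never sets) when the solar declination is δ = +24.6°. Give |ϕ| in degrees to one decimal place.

|ϕ| = 65.4°

Polar day requires cos h₀ = −tan ϕ tan δ ≤ −1, i.e. tan ϕ tan δ ≥ 1.
The boundary is |tan ϕ| · |tan δ| = 1, so |ϕ| = 90° − |δ| = 90° − 24.6° = 65.4° in the northern hemisphere.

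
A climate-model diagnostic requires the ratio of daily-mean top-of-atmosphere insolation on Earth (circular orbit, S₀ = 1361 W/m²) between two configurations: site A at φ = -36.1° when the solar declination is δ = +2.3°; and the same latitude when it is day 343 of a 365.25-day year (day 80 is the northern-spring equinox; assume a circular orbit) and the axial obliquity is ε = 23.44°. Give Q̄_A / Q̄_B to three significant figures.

Q̄_A / Q̄_B ≈ 0.675

— Configuration A (φ=-36.1°):
cos H₀ = −tan(-36.1°) tan(+2.300°) = 0.0293, H₀ = 1.5415 rad.
Bracket: H₀ sin φ sin δ + cos φ cos δ sin H₀ = 1.5415×-0.58920×0.04013 + 0.80799×0.99919×0.99957 = -0.036448 + 0.806988 = 0.770540.
Q̄ = (S₀/π) × [bracket] = (1361/π) × 0.770540 = 333.81 W/m².
— Configuration B (φ=-36.1°):
Solar longitude: λ_s = 360° × (343 − 80)/365.25 = 259.220°.
sin δ = sin 23.44° × sin 259.220° = -0.39077, so δ = -23.002°.
cos H₀ = −tan(-36.1°) tan(-23.002°) = -0.3096, H₀ = 1.8855 rad.
Bracket: H₀ sin φ sin δ + cos φ cos δ sin H₀ = 1.8855×-0.58920×-0.39077 + 0.80799×0.92049×0.95088 = 0.434121 + 0.707214 = 1.141335.
Q̄ = (S₀/π) × [bracket] = (1361/π) × 1.141335 = 494.45 W/m².
Ratio Q̄_A / Q̄_B = 333.81 / 494.45 = 0.6751.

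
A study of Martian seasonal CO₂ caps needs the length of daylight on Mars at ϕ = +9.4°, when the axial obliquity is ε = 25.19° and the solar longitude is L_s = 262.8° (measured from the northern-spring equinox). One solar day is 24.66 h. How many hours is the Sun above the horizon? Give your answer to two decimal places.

11.72 h

Solar declination: sin δ = sin ε · sin L_s = sin 25.19° × sin 262.8° = -0.42227, so δ = -24.978°.
cos h₀ = −tan ϕ · tan δ = −tan(+9.4°) × tan(-24.978°) = 0.0771, so h₀ = 1.4936 rad = 85.58°.
Daylight = 2h₀/(2π) × 24.66 h = (1.4936/π) × 24.66 = 11.72 h.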